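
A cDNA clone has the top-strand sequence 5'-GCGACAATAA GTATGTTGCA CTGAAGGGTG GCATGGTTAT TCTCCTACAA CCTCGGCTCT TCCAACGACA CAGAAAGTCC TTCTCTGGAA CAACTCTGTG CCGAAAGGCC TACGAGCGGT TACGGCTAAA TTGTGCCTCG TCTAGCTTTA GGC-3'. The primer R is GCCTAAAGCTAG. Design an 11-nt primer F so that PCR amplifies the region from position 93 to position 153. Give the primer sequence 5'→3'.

The reverse primer's reverse complement CTAGCTTTAGGC matches the template at positions 142–153; the product starts at position 93.
The forward primer is identical to the top strand over positions 93–103: ACTCTGTGCCG.

5'-ACTCTGTGCCG-3'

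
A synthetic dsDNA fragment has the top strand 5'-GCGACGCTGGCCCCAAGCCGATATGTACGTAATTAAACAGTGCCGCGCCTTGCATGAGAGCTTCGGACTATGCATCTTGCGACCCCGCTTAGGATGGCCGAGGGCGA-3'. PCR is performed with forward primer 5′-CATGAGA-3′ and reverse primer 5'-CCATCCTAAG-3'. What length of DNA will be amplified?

45 bp

The forward primer matches the template at positions 53–59.
The reverse primer's reverse complement is CTTAGGATGG, which matches the template at positions 88–97.
Product length = (reverse-primer end) − (forward-primer start) + 1 = 97 − 53 + 1 = 45 bp.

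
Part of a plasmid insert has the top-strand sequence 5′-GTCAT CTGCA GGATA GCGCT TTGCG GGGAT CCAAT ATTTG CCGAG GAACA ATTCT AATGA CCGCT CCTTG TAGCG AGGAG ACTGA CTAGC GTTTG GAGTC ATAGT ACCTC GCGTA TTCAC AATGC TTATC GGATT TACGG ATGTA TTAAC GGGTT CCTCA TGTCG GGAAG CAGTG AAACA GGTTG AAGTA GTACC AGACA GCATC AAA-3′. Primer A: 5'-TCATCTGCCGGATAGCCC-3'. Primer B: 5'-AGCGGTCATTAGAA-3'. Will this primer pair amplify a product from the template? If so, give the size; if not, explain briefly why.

Primer A (TCATCTGCCGGATAGCCC) does not match the top strand, and its reverse complement GGGCTATCCGGCAGATGA does not match either.
With no annealing site for primer A, no amplification occurs.

No product — primer A has no binding site in the template.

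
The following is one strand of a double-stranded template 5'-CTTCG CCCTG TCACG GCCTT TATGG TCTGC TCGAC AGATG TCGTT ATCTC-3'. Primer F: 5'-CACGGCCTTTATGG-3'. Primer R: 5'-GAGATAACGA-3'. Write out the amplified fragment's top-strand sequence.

5'-CACGGCCTTTATGGTCTGCTCGACAGATGTCGTTATCTC-3'

Scanning the template, CACGGCCTTTATGG occurs at positions 12–25; this primer anneals to the bottom strand there with its 3' end pointing downstream.
Reverse complement of the reverse primer: TCGTTATCTC. This occurs on the top strand at positions 41–50.
The product is the template from position 12 through 50 (39 bp).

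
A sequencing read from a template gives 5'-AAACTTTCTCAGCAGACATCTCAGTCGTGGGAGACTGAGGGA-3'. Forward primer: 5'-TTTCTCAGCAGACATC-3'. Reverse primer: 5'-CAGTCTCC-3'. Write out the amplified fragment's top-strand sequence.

5'-TTTCTCAGCAGACATCTCAGTCGTGGGAGACTG-3'

Forward primer TTTCTCAGCAGACATC is found on the top strand at positions 5–20.
The reverse primer's reverse complement is GGAGACTG, which matches the template at positions 30–37.
The product is the template from position 5 through 37 (33 bp).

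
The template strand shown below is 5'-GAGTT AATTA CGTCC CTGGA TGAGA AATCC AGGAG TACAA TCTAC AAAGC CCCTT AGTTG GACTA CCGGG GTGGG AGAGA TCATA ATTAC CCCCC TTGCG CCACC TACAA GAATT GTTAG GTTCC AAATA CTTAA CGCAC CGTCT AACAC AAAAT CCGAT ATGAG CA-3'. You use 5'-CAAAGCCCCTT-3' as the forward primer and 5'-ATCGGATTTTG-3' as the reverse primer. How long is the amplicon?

Scanning the template, CAAAGCCCCTT occurs at positions 45–55; this primer anneals to the bottom strand there with its 3' end pointing downstream.
Taking the reverse complement of ATCGGATTTTG gives CAAAATCCGAT, found at positions 150–160 on the template; the primer anneals here to the top strand with its 3' end pointing upstream.
The product runs from position 45 to position 160, so its length is 160 − 45 + 1 = 116 bp.

116 bp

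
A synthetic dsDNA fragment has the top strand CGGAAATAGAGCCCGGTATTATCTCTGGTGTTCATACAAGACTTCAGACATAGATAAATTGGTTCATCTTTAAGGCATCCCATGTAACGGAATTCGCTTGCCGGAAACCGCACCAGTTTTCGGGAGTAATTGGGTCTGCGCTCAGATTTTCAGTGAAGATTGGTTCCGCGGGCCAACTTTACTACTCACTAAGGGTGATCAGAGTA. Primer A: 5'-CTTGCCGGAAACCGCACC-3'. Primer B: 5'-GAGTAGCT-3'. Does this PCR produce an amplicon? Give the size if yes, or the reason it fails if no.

No product — primer B has no binding site in the template.

Primer B (GAGTAGCT) does not match the top strand, and its reverse complement AGCTACTC does not match either.
With no annealing site for primer B, no amplification occurs.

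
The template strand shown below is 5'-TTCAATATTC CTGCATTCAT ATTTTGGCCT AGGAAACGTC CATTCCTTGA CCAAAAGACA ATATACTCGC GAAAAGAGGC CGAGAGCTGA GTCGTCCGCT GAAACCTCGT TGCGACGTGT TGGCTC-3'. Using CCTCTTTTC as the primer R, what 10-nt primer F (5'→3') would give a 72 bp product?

5'-TTCCTGCATT-3'

The reverse primer's reverse complement GAAAAGAGG matches the template at positions 71–79, so the product ends at position 79.
A 72 bp product then starts at position 79 − 72 + 1 = 8.
The forward primer is identical to the top strand there: TTCCTGCATT.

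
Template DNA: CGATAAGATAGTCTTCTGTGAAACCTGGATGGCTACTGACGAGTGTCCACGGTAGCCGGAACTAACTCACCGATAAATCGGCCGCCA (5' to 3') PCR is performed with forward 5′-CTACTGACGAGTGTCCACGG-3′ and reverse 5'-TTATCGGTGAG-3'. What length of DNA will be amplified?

44 bp

The forward primer matches the template at positions 33–52.
Taking the reverse complement of TTATCGGTGAG gives CTCACCGATAA, found at positions 66–76 on the template; the primer anneals here to the top strand with its 3' end pointing upstream.
Product length = (reverse-primer end) − (forward-primer start) + 1 = 76 − 33 + 1 = 44 bp.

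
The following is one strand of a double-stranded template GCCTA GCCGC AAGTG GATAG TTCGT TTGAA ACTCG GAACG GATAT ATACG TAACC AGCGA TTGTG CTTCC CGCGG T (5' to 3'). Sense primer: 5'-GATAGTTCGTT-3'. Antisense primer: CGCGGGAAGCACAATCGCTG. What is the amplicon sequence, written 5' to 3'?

5'-GATAGTTCGTTTGAAACTCGGAACGGATATATACGTAACCAGCGATTGTGCTTCCCGCG-3'

The forward primer matches the template at positions 16–26.
Reverse complement of the reverse primer: CAGCGATTGTGCTTCCCGCG. This occurs on the top strand at positions 55–74.
The product is the template from position 16 through 74 (59 bp).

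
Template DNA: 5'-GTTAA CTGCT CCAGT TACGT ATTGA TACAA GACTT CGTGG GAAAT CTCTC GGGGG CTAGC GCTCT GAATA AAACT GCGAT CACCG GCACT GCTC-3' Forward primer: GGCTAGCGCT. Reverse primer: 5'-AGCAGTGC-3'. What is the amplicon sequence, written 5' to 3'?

5'-GGCTAGCGCTCTGAATAAAACTGCGATCACCGGCACTGCT-3'

The forward primer matches the template at positions 54–63.
The reverse primer's reverse complement is GCACTGCT, which matches the template at positions 86–93.
The product is the template from position 54 through 93 (40 bp).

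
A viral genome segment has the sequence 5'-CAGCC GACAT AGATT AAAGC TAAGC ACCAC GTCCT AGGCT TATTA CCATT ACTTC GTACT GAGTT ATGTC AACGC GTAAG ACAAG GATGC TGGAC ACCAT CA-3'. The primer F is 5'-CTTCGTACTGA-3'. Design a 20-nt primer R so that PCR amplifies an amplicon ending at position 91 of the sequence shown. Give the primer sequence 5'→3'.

The forward primer binds at positions 52–62; the product's 3' end on the top strand is position 91.
The reverse primer anneals to the top strand over positions 72–91, i.e. to ACGCGTAAGACAAGGATGCT.
Its sequence written 5'→3' is the reverse complement: AGCATCCTTGTCTTACGCGT.

5'-AGCATCCTTGTCTTACGCGT-3'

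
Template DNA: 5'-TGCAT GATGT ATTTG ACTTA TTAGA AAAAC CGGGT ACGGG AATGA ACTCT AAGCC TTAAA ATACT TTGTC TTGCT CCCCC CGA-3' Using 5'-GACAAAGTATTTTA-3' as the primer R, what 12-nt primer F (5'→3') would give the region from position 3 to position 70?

The reverse primer's reverse complement TAAAATACTTTGTC matches the template at positions 57–70; the product starts at position 3.
The forward primer is identical to the top strand over positions 3–14: CATGATGTATTT.

5'-CATGATGTATTT-3'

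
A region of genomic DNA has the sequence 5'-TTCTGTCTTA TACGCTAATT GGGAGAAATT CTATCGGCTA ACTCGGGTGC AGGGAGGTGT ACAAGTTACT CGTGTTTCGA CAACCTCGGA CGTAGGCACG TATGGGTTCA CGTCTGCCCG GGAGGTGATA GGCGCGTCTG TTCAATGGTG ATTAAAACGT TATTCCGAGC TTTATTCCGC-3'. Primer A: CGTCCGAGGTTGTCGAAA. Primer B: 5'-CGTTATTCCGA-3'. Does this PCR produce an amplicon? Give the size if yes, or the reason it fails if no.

No product — the primers' 3' ends point away from each other.

Primer A (CGTCCGAGGTTGTCGAAA) has reverse complement TTTCGACAACCTCGGACG, which matches the top strand at positions 75–92; primer A anneals to the top strand there with its 3' end pointing upstream toward position 75.
Primer B (CGTTATTCCGA) matches the top strand directly at positions 158–168; it anneals to the bottom strand with its 3' end pointing downstream toward position 168.
The 3' ends diverge (primer A extends toward position 1, primer B toward position 180), so the primers never converge on a shared product.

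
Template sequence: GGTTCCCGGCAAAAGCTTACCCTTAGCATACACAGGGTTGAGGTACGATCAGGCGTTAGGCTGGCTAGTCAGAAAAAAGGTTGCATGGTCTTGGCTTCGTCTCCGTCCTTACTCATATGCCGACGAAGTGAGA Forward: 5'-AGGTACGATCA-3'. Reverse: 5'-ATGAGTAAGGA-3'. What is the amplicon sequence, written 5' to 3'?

5'-AGGTACGATCAGGCGTTAGGCTGGCTAGTCAGAAAAAAGGTTGCATGGTCTTGGCTTCGTCTCCGTCCTTACTCAT-3'

Forward primer AGGTACGATCA is found on the top strand at positions 41–51.
Taking the reverse complement of ATGAGTAAGGA gives TCCTTACTCAT, found at positions 106–116 on the template; the primer anneals here to the top strand with its 3' end pointing upstream.
The product is the template from position 41 through 116 (76 bp).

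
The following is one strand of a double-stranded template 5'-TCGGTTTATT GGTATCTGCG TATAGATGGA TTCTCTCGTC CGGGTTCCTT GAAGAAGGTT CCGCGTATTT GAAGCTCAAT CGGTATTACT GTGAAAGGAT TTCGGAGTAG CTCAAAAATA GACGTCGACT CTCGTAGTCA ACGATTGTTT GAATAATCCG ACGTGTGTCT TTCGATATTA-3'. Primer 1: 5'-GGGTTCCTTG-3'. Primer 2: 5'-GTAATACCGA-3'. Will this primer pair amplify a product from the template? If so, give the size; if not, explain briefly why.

Primer 1 (GGGTTCCTTG) matches the top strand at positions 42–51; it acts as a forward primer.
Primer 2's reverse complement is TCGGTATTAC, matching the top strand at positions 80–89; it acts as a reverse primer.
The 3' ends face each other across positions 42–89, giving a 48 bp product.

Yes — a 48 bp product.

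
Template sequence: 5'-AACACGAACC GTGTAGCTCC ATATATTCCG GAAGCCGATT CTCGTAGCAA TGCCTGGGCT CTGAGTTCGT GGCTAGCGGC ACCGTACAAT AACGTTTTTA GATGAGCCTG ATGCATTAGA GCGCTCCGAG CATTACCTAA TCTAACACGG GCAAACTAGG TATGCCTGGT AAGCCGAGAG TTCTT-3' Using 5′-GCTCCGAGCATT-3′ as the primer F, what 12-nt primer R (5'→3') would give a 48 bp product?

5'-ACCAGGCATACC-3'

The forward primer binds at positions 123–134, so a 48 bp product ends at position 123 + 48 − 1 = 170.
The reverse primer anneals to the top strand over positions 159–170, i.e. to GGTATGCCTGGT.
Its sequence written 5'→3' is the reverse complement: ACCAGGCATACC.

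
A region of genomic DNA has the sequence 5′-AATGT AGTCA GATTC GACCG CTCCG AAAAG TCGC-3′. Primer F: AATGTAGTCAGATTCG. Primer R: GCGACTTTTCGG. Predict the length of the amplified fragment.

34 bp

The forward primer matches the template at positions 1–16.
Taking the reverse complement of GCGACTTTTCGG gives CCGAAAAGTCGC, found at positions 23–34 on the template; the primer anneals here to the top strand with its 3' end pointing upstream.
Amplicon spans positions 1–34: 34 bp.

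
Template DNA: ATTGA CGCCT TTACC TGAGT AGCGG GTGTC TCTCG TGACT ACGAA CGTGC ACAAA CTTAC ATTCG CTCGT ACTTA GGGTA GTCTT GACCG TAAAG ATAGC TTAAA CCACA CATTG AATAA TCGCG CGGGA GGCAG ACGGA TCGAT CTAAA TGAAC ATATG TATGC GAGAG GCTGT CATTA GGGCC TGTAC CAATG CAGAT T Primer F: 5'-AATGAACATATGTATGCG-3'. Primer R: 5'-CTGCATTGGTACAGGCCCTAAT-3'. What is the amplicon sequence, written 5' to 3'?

5'-AATGAACATATGTATGCGAGAGGCTGTCATTAGGGCCTGTACCAATGCAG-3'

The forward primer matches the template at positions 149–166.
The reverse primer's reverse complement is ATTAGGGCCTGTACCAATGCAG, which matches the template at positions 177–198.
The product is the template from position 149 through 198 (50 bp).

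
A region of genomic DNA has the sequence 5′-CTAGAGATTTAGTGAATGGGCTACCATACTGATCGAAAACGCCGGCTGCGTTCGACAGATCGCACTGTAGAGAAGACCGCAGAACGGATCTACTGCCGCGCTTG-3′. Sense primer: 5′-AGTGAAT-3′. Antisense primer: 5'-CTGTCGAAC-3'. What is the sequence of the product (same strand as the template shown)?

5'-AGTGAATGGGCTACCATACTGATCGAAAACGCCGGCTGCGTTCGACAG-3'

Forward primer AGTGAAT is found on the top strand at positions 11–17.
The reverse primer's reverse complement is GTTCGACAG, which matches the template at positions 50–58.
The product is the template from position 11 through 58 (48 bp).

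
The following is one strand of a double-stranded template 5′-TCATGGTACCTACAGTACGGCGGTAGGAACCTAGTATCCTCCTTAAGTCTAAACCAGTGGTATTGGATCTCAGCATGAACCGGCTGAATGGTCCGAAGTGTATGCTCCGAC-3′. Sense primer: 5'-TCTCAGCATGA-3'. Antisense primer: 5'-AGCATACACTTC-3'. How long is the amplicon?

Forward primer TCTCAGCATGA is found on the top strand at positions 68–78.
The reverse primer's reverse complement is GAAGTGTATGCT, which matches the template at positions 95–106.
Product length = (reverse-primer end) − (forward-primer start) + 1 = 106 − 68 + 1 = 39 bp.

39 bp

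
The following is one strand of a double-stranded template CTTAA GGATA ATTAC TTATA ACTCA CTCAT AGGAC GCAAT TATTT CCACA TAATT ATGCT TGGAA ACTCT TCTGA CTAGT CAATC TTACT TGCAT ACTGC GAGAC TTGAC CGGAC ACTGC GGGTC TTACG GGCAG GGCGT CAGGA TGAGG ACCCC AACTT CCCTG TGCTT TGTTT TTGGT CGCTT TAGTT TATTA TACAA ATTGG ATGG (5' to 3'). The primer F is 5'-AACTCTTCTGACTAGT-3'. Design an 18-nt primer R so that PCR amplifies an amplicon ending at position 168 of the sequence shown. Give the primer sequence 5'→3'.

5'-GCACAGGGAAGTTGGGGT-3'

The forward primer binds at positions 65–80; the product's 3' end on the top strand is position 168.
The reverse primer anneals to the top strand over positions 151–168, i.e. to ACCCCAACTTCCCTGTGC.
Its sequence written 5'→3' is the reverse complement: GCACAGGGAAGTTGGGGT.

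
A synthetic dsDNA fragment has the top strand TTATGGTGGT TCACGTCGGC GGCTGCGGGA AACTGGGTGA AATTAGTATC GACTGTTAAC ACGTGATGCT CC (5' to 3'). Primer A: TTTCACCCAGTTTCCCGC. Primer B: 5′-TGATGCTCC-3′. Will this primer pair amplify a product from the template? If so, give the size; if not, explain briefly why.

Primer A (TTTCACCCAGTTTCCCGC) has reverse complement GCGGGAAACTGGGTGAAA, which matches the top strand at positions 25–42; primer A anneals to the top strand there with its 3' end pointing upstream toward position 25.
Primer B (TGATGCTCC) matches the top strand directly at positions 64–72; it anneals to the bottom strand with its 3' end pointing downstream toward position 72.
The 3' ends diverge (primer A extends toward position 1, primer B toward position 72), so the primers never converge on a shared product.

No product — the primers' 3' ends point away from each other.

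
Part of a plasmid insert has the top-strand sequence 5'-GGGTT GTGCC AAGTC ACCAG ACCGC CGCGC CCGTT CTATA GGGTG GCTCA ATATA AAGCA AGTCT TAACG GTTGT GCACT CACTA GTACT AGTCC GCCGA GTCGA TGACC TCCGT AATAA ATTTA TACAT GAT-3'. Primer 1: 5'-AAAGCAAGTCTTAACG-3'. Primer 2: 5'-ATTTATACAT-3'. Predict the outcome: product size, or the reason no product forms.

No product — both primers anneal to the same strand and extend in the same direction.

Primer 1 (AAAGCAAGTCTTAACG) matches the top strand at positions 55–70 (3' end points downstream).
Primer 2 (ATTTATACAT) also matches the top strand directly, at positions 121–130 — its reverse complement ATGTATAAAT is not present.
Both primers anneal to the bottom strand with 3' ends pointing the same way, so neither can prime synthesis back toward the other.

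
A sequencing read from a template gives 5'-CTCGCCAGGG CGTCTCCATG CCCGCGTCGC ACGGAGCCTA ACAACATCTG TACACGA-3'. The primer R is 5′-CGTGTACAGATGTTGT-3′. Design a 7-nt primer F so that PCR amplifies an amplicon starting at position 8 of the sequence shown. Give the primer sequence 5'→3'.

The reverse primer's reverse complement ACAACATCTGTACACG matches the template at positions 41–56; the product starts at position 8.
The forward primer is identical to the top strand over positions 8–14: GGGCGTC.

5'-GGGCGTC-3'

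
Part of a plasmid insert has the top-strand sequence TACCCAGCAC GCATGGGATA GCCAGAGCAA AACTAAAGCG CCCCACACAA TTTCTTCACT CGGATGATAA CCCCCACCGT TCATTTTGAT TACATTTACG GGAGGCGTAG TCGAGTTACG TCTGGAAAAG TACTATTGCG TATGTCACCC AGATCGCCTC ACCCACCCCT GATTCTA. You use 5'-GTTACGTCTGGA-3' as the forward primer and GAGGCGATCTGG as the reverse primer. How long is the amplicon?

46 bp

The forward primer matches the template at positions 115–126.
The reverse primer's reverse complement is CCAGATCGCCTC, which matches the template at positions 149–160.
Amplicon spans positions 115–160: 46 bp.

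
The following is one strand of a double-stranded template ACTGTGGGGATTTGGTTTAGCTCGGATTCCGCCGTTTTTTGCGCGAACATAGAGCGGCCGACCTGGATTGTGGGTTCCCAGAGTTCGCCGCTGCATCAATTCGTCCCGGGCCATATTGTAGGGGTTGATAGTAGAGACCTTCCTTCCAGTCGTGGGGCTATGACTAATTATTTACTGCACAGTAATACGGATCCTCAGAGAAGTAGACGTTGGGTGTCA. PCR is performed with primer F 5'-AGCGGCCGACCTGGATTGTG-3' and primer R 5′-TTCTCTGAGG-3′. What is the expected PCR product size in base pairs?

150 bp

The forward primer matches the template at positions 53–72.
The reverse primer's reverse complement is CCTCAGAGAA, which matches the template at positions 193–202.
The product runs from position 53 to position 202, so its length is 202 − 53 + 1 = 150 bp.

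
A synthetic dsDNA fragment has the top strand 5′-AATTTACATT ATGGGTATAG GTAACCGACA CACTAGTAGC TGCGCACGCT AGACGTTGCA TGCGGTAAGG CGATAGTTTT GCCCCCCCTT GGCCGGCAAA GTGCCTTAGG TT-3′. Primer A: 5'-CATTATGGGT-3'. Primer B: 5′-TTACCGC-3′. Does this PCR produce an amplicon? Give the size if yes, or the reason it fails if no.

Primer A (CATTATGGGT) matches the top strand at positions 7–16; it acts as a forward primer.
Primer B's reverse complement is GCGGTAA, matching the top strand at positions 62–68; it acts as a reverse primer.
The 3' ends face each other across positions 7–68, giving a 62 bp product.

Yes — a 62 bp product.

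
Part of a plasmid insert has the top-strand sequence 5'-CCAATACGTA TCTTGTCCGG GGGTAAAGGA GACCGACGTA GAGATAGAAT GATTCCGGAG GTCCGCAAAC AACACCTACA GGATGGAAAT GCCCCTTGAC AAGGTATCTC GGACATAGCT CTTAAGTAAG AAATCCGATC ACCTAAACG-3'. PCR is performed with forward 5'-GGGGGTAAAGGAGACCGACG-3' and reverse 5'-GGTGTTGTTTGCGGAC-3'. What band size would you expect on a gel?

The forward primer matches the template at positions 19–38.
The reverse primer's reverse complement is GTCCGCAAACAACACC, which matches the template at positions 61–76.
Product length = (reverse-primer end) − (forward-primer start) + 1 = 76 − 19 + 1 = 58 bp.

58 bp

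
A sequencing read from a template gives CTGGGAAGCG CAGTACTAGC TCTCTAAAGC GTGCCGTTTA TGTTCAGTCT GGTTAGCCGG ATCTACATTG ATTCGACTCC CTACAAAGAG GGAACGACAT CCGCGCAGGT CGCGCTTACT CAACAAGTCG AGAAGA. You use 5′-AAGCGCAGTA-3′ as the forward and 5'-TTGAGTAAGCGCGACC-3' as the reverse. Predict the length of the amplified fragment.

118 bp

The forward primer matches the template at positions 6–15.
The reverse primer's reverse complement is GGTCGCGCTTACTCAA, which matches the template at positions 108–123.
Amplicon spans positions 6–123: 118 bp.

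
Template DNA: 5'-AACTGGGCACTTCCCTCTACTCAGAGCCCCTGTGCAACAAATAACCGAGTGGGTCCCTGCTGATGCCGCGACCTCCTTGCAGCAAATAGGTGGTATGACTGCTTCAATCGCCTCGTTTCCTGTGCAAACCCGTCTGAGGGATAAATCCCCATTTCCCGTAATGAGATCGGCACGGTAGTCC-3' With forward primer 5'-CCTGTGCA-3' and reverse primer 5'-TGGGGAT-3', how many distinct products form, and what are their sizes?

Two products: 123 bp, 33 bp

The forward primer CCTGTGCA matches the top strand at positions 29–36, 119–126.
The reverse primer's reverse complement is ATCCCCA, matching at positions 145–151.
Each forward site pairs with the reverse site to give a product ending at position 151: sizes 123, 33 bp.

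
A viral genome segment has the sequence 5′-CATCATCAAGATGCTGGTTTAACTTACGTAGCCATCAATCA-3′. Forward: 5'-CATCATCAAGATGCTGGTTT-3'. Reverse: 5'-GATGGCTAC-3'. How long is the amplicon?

Scanning the template, CATCATCAAGATGCTGGTTT occurs at positions 1–20; this primer anneals to the bottom strand there with its 3' end pointing downstream.
Reverse complement of the reverse primer: GTAGCCATC. This occurs on the top strand at positions 28–36.
The product runs from position 1 to position 36, so its length is 36 − 1 + 1 = 36 bp.

36 bp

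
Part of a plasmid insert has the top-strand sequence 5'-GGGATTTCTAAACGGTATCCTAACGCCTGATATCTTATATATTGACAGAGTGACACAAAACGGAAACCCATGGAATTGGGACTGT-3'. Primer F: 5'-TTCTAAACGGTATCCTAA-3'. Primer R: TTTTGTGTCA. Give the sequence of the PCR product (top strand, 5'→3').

The forward primer matches the template at positions 6–23.
Taking the reverse complement of TTTTGTGTCA gives TGACACAAAA, found at positions 51–60 on the template; the primer anneals here to the top strand with its 3' end pointing upstream.
The product is the template from position 6 through 60 (55 bp).

5'-TTCTAAACGGTATCCTAACGCCTGATATCTTATATATTGACAGAGTGACACAAAA-3'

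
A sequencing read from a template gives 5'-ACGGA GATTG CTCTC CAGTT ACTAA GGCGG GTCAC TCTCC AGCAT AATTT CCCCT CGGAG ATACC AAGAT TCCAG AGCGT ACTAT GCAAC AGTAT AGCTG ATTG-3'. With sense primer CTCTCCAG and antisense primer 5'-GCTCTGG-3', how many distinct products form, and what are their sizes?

Two products: 68 bp, 44 bp

The forward primer CTCTCCAG matches the top strand at positions 11–18, 35–42.
The reverse primer's reverse complement is CCAGAGC, matching at positions 72–78.
Each forward site pairs with the reverse site to give a product ending at position 78: sizes 68, 44 bp.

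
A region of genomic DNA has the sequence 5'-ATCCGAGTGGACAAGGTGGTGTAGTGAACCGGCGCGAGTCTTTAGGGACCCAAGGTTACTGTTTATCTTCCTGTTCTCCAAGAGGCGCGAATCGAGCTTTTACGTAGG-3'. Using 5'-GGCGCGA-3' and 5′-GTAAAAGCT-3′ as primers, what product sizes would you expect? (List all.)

73 bp, 20 bp

The forward primer GGCGCGA matches the top strand at positions 31–37, 84–90.
The reverse primer's reverse complement is AGCTTTTAC, matching at positions 95–103.
Each forward site pairs with the reverse site to give a product ending at position 103: sizes 73, 20 bp.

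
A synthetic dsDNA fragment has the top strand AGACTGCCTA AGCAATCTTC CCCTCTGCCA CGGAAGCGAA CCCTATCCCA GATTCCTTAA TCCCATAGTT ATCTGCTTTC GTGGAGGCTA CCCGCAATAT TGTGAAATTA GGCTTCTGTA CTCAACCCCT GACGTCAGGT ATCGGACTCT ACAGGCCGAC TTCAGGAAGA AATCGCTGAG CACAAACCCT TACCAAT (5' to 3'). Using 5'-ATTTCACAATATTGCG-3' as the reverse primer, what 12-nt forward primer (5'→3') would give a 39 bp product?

5'-TATCTGCTTTCG-3'

The reverse primer's reverse complement CGCAATATTGTGAAAT matches the template at positions 93–108, so the product ends at position 108.
A 39 bp product then starts at position 108 − 39 + 1 = 70.
The forward primer is identical to the top strand there: TATCTGCTTTCG.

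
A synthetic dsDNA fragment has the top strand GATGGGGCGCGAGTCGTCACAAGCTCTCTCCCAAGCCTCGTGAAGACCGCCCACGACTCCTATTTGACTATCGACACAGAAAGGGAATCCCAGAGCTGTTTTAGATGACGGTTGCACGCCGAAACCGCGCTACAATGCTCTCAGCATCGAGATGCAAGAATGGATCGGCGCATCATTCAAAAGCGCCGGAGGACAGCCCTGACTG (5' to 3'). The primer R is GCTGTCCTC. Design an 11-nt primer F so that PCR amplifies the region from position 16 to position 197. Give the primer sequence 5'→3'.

The reverse primer's reverse complement GAGGACAGC matches the template at positions 189–197; the product starts at position 16.
The forward primer is identical to the top strand over positions 16–26: GTCACAAGCTC.

5'-GTCACAAGCTC-3'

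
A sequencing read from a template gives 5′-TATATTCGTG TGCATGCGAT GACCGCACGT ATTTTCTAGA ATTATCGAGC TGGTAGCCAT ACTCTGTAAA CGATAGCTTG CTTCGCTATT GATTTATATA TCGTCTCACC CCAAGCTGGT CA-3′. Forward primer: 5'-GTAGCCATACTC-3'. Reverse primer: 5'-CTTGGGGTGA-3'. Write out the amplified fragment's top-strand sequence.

5'-GTAGCCATACTCTGTAAACGATAGCTTGCTTCGCTATTGATTTATATATCGTCTCACCCCAAG-3'

Scanning the template, GTAGCCATACTC occurs at positions 53–64; this primer anneals to the bottom strand there with its 3' end pointing downstream.
Taking the reverse complement of CTTGGGGTGA gives TCACCCCAAG, found at positions 106–115 on the template; the primer anneals here to the top strand with its 3' end pointing upstream.
The product is the template from position 53 through 115 (63 bp).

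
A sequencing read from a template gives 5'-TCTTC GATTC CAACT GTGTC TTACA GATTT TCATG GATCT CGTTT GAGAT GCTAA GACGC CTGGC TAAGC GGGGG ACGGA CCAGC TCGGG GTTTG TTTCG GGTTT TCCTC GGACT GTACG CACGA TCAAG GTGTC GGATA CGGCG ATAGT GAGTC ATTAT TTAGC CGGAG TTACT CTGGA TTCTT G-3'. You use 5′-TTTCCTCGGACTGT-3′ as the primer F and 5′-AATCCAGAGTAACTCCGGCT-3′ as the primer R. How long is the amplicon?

79 bp

The forward primer matches the template at positions 104–117.
Taking the reverse complement of AATCCAGAGTAACTCCGGCT gives AGCCGGAGTTACTCTGGATT, found at positions 163–182 on the template; the primer anneals here to the top strand with its 3' end pointing upstream.
Amplicon spans positions 104–182: 79 bp.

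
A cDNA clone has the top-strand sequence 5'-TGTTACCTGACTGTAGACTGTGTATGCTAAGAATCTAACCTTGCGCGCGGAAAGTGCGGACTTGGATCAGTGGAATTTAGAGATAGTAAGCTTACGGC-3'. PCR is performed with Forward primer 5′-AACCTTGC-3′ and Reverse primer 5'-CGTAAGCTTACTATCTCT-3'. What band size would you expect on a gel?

Forward primer AACCTTGC is found on the top strand at positions 37–44.
Reverse complement of the reverse primer: AGAGATAGTAAGCTTACG. This occurs on the top strand at positions 79–96.
Product length = (reverse-primer end) − (forward-primer start) + 1 = 96 − 37 + 1 = 60 bp.

60 bp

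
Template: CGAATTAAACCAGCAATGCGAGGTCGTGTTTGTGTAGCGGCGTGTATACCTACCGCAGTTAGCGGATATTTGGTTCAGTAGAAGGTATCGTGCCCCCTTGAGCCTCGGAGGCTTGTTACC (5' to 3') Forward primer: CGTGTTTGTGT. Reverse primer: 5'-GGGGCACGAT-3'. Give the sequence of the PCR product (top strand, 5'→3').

The forward primer matches the template at positions 25–35.
The reverse primer's reverse complement is ATCGTGCCCC, which matches the template at positions 87–96.
The product is the template from position 25 through 96 (72 bp).

5'-CGTGTTTGTGTAGCGGCGTGTATACCTACCGCAGTTAGCGGATATTTGGTTCAGTAGAAGGTATCGTGCCCC-3'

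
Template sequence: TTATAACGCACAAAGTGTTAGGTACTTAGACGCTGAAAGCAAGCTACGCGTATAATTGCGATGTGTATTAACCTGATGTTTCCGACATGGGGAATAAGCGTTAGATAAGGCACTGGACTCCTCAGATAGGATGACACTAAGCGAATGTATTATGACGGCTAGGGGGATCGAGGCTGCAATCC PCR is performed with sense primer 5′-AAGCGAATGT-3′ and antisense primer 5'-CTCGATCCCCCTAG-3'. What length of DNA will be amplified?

The forward primer matches the template at positions 139–148.
Reverse complement of the reverse primer: CTAGGGGGATCGAG. This occurs on the top strand at positions 159–172.
Product length = (reverse-primer end) − (forward-primer start) + 1 = 172 − 139 + 1 = 34 bp.

34 bp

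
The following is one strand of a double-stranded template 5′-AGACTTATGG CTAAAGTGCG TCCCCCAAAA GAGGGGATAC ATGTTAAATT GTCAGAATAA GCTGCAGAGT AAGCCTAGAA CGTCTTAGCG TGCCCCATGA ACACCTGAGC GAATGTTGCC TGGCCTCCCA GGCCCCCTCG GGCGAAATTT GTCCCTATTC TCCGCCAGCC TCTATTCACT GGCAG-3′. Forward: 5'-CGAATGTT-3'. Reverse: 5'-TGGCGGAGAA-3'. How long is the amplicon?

58 bp

Scanning the template, CGAATGTT occurs at positions 110–117; this primer anneals to the bottom strand there with its 3' end pointing downstream.
Taking the reverse complement of TGGCGGAGAA gives TTCTCCGCCA, found at positions 158–167 on the template; the primer anneals here to the top strand with its 3' end pointing upstream.
The product runs from position 110 to position 167, so its length is 167 − 110 + 1 = 58 bp.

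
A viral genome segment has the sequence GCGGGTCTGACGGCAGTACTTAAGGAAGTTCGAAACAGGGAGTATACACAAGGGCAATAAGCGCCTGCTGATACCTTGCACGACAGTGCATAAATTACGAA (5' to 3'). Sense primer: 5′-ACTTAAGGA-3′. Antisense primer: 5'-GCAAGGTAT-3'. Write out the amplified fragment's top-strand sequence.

5'-ACTTAAGGAAGTTCGAAACAGGGAGTATACACAAGGGCAATAAGCGCCTGCTGATACCTTGC-3'

Forward primer ACTTAAGGA is found on the top strand at positions 18–26.
Reverse complement of the reverse primer: ATACCTTGC. This occurs on the top strand at positions 71–79.
The product is the template from position 18 through 79 (62 bp).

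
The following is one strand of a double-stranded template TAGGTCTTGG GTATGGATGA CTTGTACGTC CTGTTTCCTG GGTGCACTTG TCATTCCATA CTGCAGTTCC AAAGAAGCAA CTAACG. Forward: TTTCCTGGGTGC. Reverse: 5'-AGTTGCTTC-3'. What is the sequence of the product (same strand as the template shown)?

5'-TTTCCTGGGTGCACTTGTCATTCCATACTGCAGTTCCAAAGAAGCAACT-3'

Forward primer TTTCCTGGGTGC is found on the top strand at positions 34–45.
Reverse complement of the reverse primer: GAAGCAACT. This occurs on the top strand at positions 74–82.
The product is the template from position 34 through 82 (49 bp).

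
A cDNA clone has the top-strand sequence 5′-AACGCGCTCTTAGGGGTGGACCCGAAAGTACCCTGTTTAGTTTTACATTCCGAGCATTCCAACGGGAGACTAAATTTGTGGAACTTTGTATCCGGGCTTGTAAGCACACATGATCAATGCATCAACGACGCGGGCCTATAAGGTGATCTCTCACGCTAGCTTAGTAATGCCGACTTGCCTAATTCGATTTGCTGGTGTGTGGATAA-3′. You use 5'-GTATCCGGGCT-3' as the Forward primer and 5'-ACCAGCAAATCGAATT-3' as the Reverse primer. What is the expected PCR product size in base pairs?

Forward primer GTATCCGGGCT is found on the top strand at positions 88–98.
Taking the reverse complement of ACCAGCAAATCGAATT gives AATTCGATTTGCTGGT, found at positions 181–196 on the template; the primer anneals here to the top strand with its 3' end pointing upstream.
The product runs from position 88 to position 196, so its length is 196 − 88 + 1 = 109 bp.

109 bp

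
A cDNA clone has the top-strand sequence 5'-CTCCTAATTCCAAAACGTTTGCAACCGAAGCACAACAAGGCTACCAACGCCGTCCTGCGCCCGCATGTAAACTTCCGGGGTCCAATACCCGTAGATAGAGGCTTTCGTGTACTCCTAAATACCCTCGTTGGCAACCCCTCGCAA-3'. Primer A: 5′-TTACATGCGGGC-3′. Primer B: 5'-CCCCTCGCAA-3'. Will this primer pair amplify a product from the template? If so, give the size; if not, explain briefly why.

No product — the primers' 3' ends point away from each other.

Primer A (TTACATGCGGGC) has reverse complement GCCCGCATGTAA, which matches the top strand at positions 59–70; primer A anneals to the top strand there with its 3' end pointing upstream toward position 59.
Primer B (CCCCTCGCAA) matches the top strand directly at positions 135–144; it anneals to the bottom strand with its 3' end pointing downstream toward position 144.
The 3' ends diverge (primer A extends toward position 1, primer B toward position 144), so the primers never converge on a shared product.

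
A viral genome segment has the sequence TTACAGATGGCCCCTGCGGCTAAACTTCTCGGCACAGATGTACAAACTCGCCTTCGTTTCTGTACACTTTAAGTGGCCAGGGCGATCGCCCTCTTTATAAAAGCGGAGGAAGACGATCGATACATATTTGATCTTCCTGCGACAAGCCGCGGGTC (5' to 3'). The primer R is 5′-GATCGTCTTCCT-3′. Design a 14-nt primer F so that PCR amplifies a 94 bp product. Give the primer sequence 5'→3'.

The reverse primer's reverse complement AGGAAGACGATC matches the template at positions 107–118, so the product ends at position 118.
A 94 bp product then starts at position 118 − 94 + 1 = 25.
The forward primer is identical to the top strand there: CTTCTCGGCACAGA.

5'-CTTCTCGGCACAGA-3'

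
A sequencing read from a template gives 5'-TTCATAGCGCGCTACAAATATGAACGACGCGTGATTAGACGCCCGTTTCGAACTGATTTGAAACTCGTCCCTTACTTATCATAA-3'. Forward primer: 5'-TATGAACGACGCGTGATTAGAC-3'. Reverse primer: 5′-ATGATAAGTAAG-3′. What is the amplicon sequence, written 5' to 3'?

5'-TATGAACGACGCGTGATTAGACGCCCGTTTCGAACTGATTTGAAACTCGTCCCTTACTTATCAT-3'

Forward primer TATGAACGACGCGTGATTAGAC is found on the top strand at positions 19–40.
The reverse primer's reverse complement is CTTACTTATCAT, which matches the template at positions 71–82.
The product is the template from position 19 through 82 (64 bp).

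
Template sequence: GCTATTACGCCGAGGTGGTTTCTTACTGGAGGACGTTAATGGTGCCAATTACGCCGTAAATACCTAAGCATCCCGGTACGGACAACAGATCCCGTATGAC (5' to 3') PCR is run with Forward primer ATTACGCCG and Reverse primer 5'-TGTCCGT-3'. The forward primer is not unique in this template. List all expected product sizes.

81 bp, 37 bp

The forward primer ATTACGCCG matches the top strand at positions 4–12, 48–56.
The reverse primer's reverse complement is ACGGACA, matching at positions 78–84.
Each forward site pairs with the reverse site to give a product ending at position 84: sizes 81, 37 bp.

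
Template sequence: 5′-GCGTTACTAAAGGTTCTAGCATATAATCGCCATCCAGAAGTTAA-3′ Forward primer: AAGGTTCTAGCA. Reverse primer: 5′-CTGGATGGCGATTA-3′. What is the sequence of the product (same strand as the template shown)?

The forward primer matches the template at positions 10–21.
Taking the reverse complement of CTGGATGGCGATTA gives TAATCGCCATCCAG, found at positions 24–37 on the template; the primer anneals here to the top strand with its 3' end pointing upstream.
The product is the template from position 10 through 37 (28 bp).

5'-AAGGTTCTAGCATATAATCGCCATCCAG-3'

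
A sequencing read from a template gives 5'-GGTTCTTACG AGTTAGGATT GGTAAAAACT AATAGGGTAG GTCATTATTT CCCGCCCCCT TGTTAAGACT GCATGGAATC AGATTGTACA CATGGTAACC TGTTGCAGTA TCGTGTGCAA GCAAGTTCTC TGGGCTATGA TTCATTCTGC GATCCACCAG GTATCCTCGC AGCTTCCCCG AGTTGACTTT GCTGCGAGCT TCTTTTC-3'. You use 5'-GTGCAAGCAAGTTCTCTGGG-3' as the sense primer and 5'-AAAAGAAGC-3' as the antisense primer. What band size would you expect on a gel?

92 bp

Scanning the template, GTGCAAGCAAGTTCTCTGGG occurs at positions 115–134; this primer anneals to the bottom strand there with its 3' end pointing downstream.
Taking the reverse complement of AAAAGAAGC gives GCTTCTTTT, found at positions 198–206 on the template; the primer anneals here to the top strand with its 3' end pointing upstream.
Amplicon spans positions 115–206: 92 bp.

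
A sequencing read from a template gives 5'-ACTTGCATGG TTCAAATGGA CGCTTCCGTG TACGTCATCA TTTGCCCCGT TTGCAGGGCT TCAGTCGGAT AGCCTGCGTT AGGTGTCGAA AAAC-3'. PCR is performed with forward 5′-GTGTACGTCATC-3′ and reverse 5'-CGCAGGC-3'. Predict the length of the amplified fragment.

51 bp

Forward primer GTGTACGTCATC is found on the top strand at positions 28–39.
The reverse primer's reverse complement is GCCTGCG, which matches the template at positions 72–78.
Product length = (reverse-primer end) − (forward-primer start) + 1 = 78 − 28 + 1 = 51 bp.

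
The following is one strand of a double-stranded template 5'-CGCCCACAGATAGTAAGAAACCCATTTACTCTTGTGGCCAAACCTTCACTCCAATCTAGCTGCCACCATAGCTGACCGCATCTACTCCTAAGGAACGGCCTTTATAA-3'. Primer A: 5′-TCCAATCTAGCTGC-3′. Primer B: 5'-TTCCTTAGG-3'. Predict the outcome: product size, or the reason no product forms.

Yes — a 46 bp product.

Primer A (TCCAATCTAGCTGC) matches the top strand at positions 50–63; it acts as a forward primer.
Primer B's reverse complement is CCTAAGGAA, matching the top strand at positions 87–95; it acts as a reverse primer.
The 3' ends face each other across positions 50–95, giving a 46 bp product.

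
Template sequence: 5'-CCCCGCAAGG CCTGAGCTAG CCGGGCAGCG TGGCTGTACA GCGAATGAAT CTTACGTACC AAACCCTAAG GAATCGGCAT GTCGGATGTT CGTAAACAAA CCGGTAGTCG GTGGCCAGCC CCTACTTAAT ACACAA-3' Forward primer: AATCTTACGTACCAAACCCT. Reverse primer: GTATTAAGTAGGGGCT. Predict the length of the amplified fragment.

The forward primer matches the template at positions 48–67.
The reverse primer's reverse complement is AGCCCCTACTTAATAC, which matches the template at positions 117–132.
Amplicon spans positions 48–132: 85 bp.

85 bp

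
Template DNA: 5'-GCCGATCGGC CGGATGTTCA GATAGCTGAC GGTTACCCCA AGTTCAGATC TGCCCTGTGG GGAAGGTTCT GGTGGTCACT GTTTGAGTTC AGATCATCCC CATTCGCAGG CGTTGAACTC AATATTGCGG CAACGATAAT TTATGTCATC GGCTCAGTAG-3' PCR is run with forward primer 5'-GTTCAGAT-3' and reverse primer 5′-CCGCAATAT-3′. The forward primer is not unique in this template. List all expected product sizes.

The forward primer GTTCAGAT matches the top strand at positions 16–23, 42–49, 87–94.
The reverse primer's reverse complement is ATATTGCGG, matching at positions 122–130.
Each forward site pairs with the reverse site to give a product ending at position 130: sizes 115, 89, 44 bp.

115 bp, 89 bp, 44 bp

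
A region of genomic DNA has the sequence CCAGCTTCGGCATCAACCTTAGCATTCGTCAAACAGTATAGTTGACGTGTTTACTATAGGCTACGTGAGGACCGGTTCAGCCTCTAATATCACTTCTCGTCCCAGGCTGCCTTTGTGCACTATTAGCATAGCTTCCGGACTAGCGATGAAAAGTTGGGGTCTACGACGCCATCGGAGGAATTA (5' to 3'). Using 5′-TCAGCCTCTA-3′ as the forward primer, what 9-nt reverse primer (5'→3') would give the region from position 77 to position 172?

5'-ATGGCGTCG-3'

The product's 3' end on the top strand is position 172.
The reverse primer anneals to the top strand over positions 164–172, i.e. to CGACGCCAT.
Its sequence written 5'→3' is the reverse complement: ATGGCGTCG.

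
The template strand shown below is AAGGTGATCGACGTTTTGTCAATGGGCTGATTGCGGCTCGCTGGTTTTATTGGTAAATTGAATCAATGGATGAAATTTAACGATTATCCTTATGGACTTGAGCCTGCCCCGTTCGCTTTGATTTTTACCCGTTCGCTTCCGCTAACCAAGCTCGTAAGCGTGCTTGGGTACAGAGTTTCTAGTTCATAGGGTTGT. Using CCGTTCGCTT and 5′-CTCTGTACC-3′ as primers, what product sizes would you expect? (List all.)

67 bp, 47 bp

The forward primer CCGTTCGCTT matches the top strand at positions 109–118, 129–138.
The reverse primer's reverse complement is GGTACAGAG, matching at positions 167–175.
Each forward site pairs with the reverse site to give a product ending at position 175: sizes 67, 47 bp.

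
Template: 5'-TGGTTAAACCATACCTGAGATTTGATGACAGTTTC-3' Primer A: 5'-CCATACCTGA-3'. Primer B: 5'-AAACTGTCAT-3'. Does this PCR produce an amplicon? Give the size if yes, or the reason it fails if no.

Primer A (CCATACCTGA) matches the top strand at positions 9–18; it acts as a forward primer.
Primer B's reverse complement is ATGACAGTTT, matching the top strand at positions 25–34; it acts as a reverse primer.
The 3' ends face each other across positions 9–34, giving a 26 bp product.

Yes — a 26 bp product.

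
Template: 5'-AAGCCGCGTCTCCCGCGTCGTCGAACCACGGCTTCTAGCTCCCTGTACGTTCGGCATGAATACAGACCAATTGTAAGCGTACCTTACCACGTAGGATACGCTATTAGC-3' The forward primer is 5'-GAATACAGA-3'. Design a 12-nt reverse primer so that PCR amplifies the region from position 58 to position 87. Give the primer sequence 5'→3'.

5'-GTAAGGTACGCT-3'

The product's 3' end on the top strand is position 87.
The reverse primer anneals to the top strand over positions 76–87, i.e. to AGCGTACCTTAC.
Its sequence written 5'→3' is the reverse complement: GTAAGGTACGCT.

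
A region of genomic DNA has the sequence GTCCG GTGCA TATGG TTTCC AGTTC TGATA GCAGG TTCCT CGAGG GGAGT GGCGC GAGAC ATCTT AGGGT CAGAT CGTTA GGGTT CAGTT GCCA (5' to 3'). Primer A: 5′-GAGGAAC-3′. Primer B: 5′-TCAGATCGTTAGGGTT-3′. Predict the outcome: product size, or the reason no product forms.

Primer A (GAGGAAC) has reverse complement GTTCCTC, which matches the top strand at positions 35–41; primer A anneals to the top strand there with its 3' end pointing upstream toward position 35.
Primer B (TCAGATCGTTAGGGTT) matches the top strand directly at positions 70–85; it anneals to the bottom strand with its 3' end pointing downstream toward position 85.
The 3' ends diverge (primer A extends toward position 1, primer B toward position 94), so the primers never converge on a shared product.

No product — the primers' 3' ends point away from each other.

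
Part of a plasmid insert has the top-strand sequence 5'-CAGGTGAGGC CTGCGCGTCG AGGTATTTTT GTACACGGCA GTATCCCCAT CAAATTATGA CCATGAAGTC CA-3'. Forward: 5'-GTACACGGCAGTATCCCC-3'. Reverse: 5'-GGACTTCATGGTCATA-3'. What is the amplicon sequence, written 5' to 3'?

5'-GTACACGGCAGTATCCCCATCAAATTATGACCATGAAGTCC-3'

The forward primer matches the template at positions 31–48.
Reverse complement of the reverse primer: TATGACCATGAAGTCC. This occurs on the top strand at positions 56–71.
The product is the template from position 31 through 71 (41 bp).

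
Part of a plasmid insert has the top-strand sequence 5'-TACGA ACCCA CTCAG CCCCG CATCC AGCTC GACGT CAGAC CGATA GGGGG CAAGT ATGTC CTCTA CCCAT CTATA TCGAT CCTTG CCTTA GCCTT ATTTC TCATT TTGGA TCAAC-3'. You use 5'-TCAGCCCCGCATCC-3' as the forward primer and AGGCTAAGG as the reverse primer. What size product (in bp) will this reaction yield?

Scanning the template, TCAGCCCCGCATCC occurs at positions 12–25; this primer anneals to the bottom strand there with its 3' end pointing downstream.
Taking the reverse complement of AGGCTAAGG gives CCTTAGCCT, found at positions 86–94 on the template; the primer anneals here to the top strand with its 3' end pointing upstream.
Amplicon spans positions 12–94: 83 bp.

83 bp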